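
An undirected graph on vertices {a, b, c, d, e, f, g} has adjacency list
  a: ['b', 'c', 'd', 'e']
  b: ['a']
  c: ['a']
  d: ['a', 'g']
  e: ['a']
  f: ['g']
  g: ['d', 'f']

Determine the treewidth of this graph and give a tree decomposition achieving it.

Each bag holds 2 vertices, so the decomposition has width 1, which upper-bounds the treewidth. Any graph with an edge has treewidth ≥ 1, and G has the edge d–a. The upper and lower bounds meet at 1, so that is the treewidth.

Treewidth 1.
One such decomposition:
Bags: B1 = {a, d}  B2 = {d, g}  B3 = {a, e}  B4 = {a, c}  B5 = {a, b}  B6 = {f, g}
Tree: B1–B2, B1–B3, B1–B4, B1–B5, B2–B6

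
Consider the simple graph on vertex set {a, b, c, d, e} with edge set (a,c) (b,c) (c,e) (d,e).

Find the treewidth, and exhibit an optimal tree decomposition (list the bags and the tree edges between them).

Each bag holds 2 vertices, so the decomposition has width 1, which upper-bounds the treewidth. G has an edge, so its treewidth is at least 1. Combining the bounds, tw(G) = 1.

Treewidth 1.
One optimal decomposition is:
Bags: B1 = {c, e}  B2 = {a, c}  B3 = {d, e}  B4 = {b, c}
Tree: B1–B2, B1–B3, B2–B4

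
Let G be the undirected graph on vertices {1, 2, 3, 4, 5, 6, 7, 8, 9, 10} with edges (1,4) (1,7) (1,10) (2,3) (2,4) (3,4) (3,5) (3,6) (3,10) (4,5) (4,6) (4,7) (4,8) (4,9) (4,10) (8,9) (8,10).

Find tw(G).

A width-2 tree decomposition is:
Bags: B1 = {2, 3, 4}  B2 = {3, 4, 10}  B3 = {4, 8, 10}  B4 = {3, 4, 5}  B5 = {1, 4, 10}  B6 = {1, 4, 7}  B7 = {3, 4, 6}  B8 = {4, 8, 9}
Tree: B1–B2, B2–B3, B1–B4, B3–B5, B5–B6, B4–B7, B3–B8
Every bag has size at most 3, so the width is 3 − 1 = 2 and tw(G) ≤ 2. For the lower bound, the 3 vertices {1, 4, 10} are pairwise adjacent, and any tree decomposition puts a clique entirely inside one bag — forcing width ≥ 2. The upper and lower bounds meet at 2, so that is the treewidth.

2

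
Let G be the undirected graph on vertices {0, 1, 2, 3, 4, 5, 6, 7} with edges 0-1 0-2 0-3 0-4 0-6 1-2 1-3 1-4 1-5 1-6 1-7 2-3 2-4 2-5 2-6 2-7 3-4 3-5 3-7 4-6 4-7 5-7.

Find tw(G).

4

A width-4 tree decomposition is:
Bags: B1 = {0, 1, 2, 4, 6}  B2 = {0, 1, 2, 3, 4}  B3 = {1, 2, 3, 4, 7}  B4 = {1, 2, 3, 5, 7}
Tree: B1–B2, B2–B3, B3–B4
Each bag holds 5 vertices, so the decomposition has width 4, which upper-bounds the treewidth. On the other hand G contains the 5-clique {0, 1, 2, 3, 4}. A clique must lie in a single bag of any decomposition, so no decomposition can have width below 4. Hence tw(G) = 4 exactly.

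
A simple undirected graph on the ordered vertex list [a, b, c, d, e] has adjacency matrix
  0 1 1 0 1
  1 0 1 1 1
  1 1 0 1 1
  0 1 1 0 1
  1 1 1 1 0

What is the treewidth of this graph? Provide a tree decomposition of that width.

Every bag has size at most 4, so the width is 4 − 1 = 3 and tw(G) ≤ 3. On the other hand G contains the 4-clique {b, c, d, e}. A clique must lie in a single bag of any decomposition, so no decomposition can have width below 3. The upper and lower bounds meet at 3, so that is the treewidth.

Treewidth 3.
Bags: B1 = {a, b, c, e}  B2 = {b, c, d, e}
Tree: B1–B2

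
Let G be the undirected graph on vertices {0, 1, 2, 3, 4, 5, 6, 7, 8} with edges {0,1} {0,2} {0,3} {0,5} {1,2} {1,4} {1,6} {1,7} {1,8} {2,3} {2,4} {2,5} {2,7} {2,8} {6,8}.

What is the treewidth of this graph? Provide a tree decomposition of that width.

Each bag holds 3 vertices, so the decomposition has width 2, which upper-bounds the treewidth. Conversely, {0, 1, 2} is a clique of size 3, and the vertices of any clique must share a bag in every tree decomposition; so some bag has ≥ 3 vertices and tw(G) ≥ 2. Therefore the treewidth is 2.

Treewidth 2.
One such decomposition:
Bags: B1 = {1, 2, 4}  B2 = {0, 1, 2}  B3 = {0, 2, 3}  B4 = {1, 2, 8}  B5 = {1, 6, 8}  B6 = {1, 2, 7}  B7 = {0, 2, 5}
Tree: B1–B2, B2–B3, B1–B4, B4–B5, B1–B6, B3–B7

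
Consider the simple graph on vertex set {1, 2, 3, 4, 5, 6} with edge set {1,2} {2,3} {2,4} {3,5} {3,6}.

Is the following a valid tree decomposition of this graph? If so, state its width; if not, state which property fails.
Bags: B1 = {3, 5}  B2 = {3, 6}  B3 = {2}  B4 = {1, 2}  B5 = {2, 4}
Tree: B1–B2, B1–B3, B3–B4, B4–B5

A tree decomposition must satisfy three properties: every vertex lies in some bag; for every edge, both endpoints lie together in some bag; and for every vertex, the bags containing it form a connected subtree. Here edge (3,2) lies in no bag, so the decomposition is invalid.

No — edge (3,2) lies in no bag.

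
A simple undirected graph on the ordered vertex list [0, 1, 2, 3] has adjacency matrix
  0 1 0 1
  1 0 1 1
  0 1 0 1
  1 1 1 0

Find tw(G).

A width-2 tree decomposition is:
Bags: B1 = {0, 1, 3}  B2 = {1, 2, 3}
Tree: B1–B2
Every bag has size at most 3, so the width is 3 − 1 = 2 and tw(G) ≤ 2. Conversely, {0, 1, 3} is a clique of size 3, and the vertices of any clique must share a bag in every tree decomposition; so some bag has ≥ 3 vertices and tw(G) ≥ 2. Hence tw(G) = 2 exactly.

2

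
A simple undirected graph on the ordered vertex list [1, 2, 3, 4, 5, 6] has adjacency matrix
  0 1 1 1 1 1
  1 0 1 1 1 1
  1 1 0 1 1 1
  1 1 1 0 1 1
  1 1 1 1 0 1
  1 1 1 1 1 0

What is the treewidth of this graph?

A width-5 tree decomposition is:
Bags: B1 = {1, 2, 3, 4, 5, 6}
Tree: (single bag)
With just one bag of size 6, the width is 6 − 1 = 5, so tw(G) ≤ 5. For the lower bound, the 6 vertices {1, 2, 3, 4, 5, 6} are pairwise adjacent, and any tree decomposition puts a clique entirely inside one bag — forcing width ≥ 5. Hence tw(G) = 5 exactly.

5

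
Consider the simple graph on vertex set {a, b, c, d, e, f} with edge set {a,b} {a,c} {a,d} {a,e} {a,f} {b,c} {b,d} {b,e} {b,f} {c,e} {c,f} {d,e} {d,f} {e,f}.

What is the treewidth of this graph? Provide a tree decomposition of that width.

Treewidth 4.
One such decomposition:
Bags: B1 = {a, b, c, e, f}  B2 = {a, b, d, e, f}
Tree: B1–B2

The largest bag has 5 vertices, giving width 4; this decomposition certifies tw(G) ≤ 4. For the lower bound, the 5 vertices {a, b, d, e, f} are pairwise adjacent, and any tree decomposition puts a clique entirely inside one bag — forcing width ≥ 4. Hence tw(G) = 4 exactly.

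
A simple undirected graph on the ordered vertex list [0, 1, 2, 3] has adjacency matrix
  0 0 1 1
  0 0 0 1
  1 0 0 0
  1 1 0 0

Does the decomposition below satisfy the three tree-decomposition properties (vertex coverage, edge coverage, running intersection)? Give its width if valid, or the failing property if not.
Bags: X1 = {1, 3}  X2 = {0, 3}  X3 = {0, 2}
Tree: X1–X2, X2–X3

Checking the three conditions: (i) the bags cover all of {0, 1, 2, 3}; (ii) for each edge, some bag contains both endpoints; (iii) the bags containing any fixed vertex form a subtree. All hold, so the decomposition is valid with width 2 − 1 = 1.

Yes; width 1.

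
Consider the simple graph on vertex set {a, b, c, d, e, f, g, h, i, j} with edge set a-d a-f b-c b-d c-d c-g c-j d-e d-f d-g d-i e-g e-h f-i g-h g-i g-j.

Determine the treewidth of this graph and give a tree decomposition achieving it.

Each bag holds 3 vertices, so the decomposition has width 2, which upper-bounds the treewidth. On the other hand G contains the 3-clique {d, e, g}. A clique must lie in a single bag of any decomposition, so no decomposition can have width below 2. The upper and lower bounds meet at 2, so that is the treewidth.

Treewidth 2.
One optimal decomposition is:
Bags: B1 = {d, e, g}  B2 = {d, g, i}  B3 = {d, f, i}  B4 = {a, d, f}  B5 = {c, d, g}  B6 = {b, c, d}  B7 = {e, g, h}  B8 = {c, g, j}
Tree: B1–B2, B2–B3, B3–B4, B1–B5, B5–B6, B1–B7, B5–B8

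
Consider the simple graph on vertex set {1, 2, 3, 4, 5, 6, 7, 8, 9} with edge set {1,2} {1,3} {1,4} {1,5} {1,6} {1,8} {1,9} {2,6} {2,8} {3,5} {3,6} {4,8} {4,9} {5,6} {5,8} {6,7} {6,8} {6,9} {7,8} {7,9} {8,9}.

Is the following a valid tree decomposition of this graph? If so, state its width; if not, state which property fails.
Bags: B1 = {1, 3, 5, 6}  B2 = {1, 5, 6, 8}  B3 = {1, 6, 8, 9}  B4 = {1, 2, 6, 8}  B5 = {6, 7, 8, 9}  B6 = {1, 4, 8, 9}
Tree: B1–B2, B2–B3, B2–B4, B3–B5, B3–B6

Yes; width 3.

Checking the three conditions: (i) the bags cover all of {1, 2, 3, 4, 5, 6, 7, 8, 9}; (ii) for each edge, some bag contains both endpoints; (iii) the bags containing any fixed vertex form a subtree. All hold, so the decomposition is valid with width 4 − 1 = 3.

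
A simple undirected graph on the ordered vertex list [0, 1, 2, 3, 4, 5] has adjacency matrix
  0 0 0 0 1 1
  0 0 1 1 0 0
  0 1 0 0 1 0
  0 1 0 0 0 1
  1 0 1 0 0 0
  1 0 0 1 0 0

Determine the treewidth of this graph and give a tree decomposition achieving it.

The largest bag has 3 vertices, giving width 2; this decomposition certifies tw(G) ≤ 2. For the lower bound, G contains the cycle 0–5–3–1–2–4–0, so G is not a forest; only forests have treewidth ≤ 1, hence tw(G) ≥ 2. Combining the bounds, tw(G) = 2.

Treewidth 2.
One optimal decomposition is:
Bags: B1 = {0, 3, 5}  B2 = {0, 1, 3}  B3 = {0, 1, 2}  B4 = {0, 2, 4}
Tree: B1–B2, B2–B3, B3–B4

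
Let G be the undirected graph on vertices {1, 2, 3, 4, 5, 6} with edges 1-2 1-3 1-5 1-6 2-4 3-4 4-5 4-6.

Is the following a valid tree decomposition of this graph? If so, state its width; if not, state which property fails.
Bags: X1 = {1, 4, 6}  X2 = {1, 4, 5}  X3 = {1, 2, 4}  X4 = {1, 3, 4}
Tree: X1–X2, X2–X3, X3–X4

Yes; width 2.

Every vertex of G appears in some bag (union = {1, 2, 3, 4, 5, 6}); every edge is covered by a bag; and for each vertex v the set of bags containing v is connected in the bag tree. The decomposition is therefore valid. The largest bag has 3 vertices, so the width is 2.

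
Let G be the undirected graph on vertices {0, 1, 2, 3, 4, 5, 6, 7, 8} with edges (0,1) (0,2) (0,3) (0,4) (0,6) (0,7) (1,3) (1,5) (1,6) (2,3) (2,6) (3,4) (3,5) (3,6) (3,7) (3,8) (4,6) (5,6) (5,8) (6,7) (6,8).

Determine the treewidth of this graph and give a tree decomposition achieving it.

Treewidth 3.
One optimal decomposition is:
Bags: B1 = {0, 1, 3, 6}  B2 = {0, 3, 6, 7}  B3 = {0, 3, 4, 6}  B4 = {0, 2, 3, 6}  B5 = {1, 3, 5, 6}  B6 = {3, 5, 6, 8}
Tree: B1–B2, B2–B3, B3–B4, B1–B5, B5–B6

Every bag has size at most 4, so the width is 4 − 1 = 3 and tw(G) ≤ 3. On the other hand G contains the 4-clique {0, 1, 3, 6}. A clique must lie in a single bag of any decomposition, so no decomposition can have width below 3. Combining the bounds, tw(G) = 3.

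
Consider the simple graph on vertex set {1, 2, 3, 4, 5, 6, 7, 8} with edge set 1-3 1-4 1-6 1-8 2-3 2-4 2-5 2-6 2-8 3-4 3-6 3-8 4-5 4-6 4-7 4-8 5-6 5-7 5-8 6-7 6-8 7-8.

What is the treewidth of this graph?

A width-4 tree decomposition is:
Bags: B1 = {2, 3, 4, 6, 8}  B2 = {2, 4, 5, 6, 8}  B3 = {4, 5, 6, 7, 8}  B4 = {1, 3, 4, 6, 8}
Tree: B1–B2, B2–B3, B1–B4
Every bag has size at most 5, so the width is 5 − 1 = 4 and tw(G) ≤ 4. For the lower bound, the 5 vertices {1, 3, 4, 6, 8} are pairwise adjacent, and any tree decomposition puts a clique entirely inside one bag — forcing width ≥ 4. Hence tw(G) = 4 exactly.

4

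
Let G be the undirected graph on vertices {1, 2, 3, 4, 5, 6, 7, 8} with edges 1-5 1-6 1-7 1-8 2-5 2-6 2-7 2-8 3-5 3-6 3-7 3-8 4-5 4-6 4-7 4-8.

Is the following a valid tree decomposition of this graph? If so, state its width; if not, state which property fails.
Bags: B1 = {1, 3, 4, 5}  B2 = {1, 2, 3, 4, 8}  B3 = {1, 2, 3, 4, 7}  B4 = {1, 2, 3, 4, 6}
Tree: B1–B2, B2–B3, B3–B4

No — edge (2,5) lies in no bag.

A tree decomposition must satisfy three properties: every vertex lies in some bag; for every edge, both endpoints lie together in some bag; and for every vertex, the bags containing it form a connected subtree. Here edge (2,5) lies in no bag, so the decomposition is invalid.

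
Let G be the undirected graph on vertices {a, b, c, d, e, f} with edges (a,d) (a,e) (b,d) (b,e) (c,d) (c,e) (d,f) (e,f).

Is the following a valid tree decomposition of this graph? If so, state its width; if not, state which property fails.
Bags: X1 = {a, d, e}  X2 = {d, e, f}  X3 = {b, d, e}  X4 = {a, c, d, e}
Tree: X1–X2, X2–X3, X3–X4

No — bags containing vertex a are not connected in the tree.

A tree decomposition must satisfy three properties: every vertex lies in some bag; for every edge, both endpoints lie together in some bag; and for every vertex, the bags containing it form a connected subtree. Here bags containing vertex a are not connected in the tree, so the decomposition is invalid.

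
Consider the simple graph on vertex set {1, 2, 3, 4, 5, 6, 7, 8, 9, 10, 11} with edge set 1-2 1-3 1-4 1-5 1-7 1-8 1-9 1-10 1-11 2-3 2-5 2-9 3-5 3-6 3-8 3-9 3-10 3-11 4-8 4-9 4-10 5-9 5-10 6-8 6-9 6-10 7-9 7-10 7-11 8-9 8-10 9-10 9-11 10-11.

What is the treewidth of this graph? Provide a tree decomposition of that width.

Treewidth 4.
Bags: B1 = {3, 6, 8, 9, 10}  B2 = {1, 3, 8, 9, 10}  B3 = {1, 3, 9, 10, 11}  B4 = {1, 3, 5, 9, 10}  B5 = {1, 7, 9, 10, 11}  B6 = {1, 4, 8, 9, 10}  B7 = {1, 2, 3, 5, 9}
Tree: B1–B2, B2–B3, B2–B4, B3–B5, B2–B6, B4–B7

Each bag holds 5 vertices, so the decomposition has width 4, which upper-bounds the treewidth. For the lower bound, the 5 vertices {1, 2, 3, 5, 9} are pairwise adjacent, and any tree decomposition puts a clique entirely inside one bag — forcing width ≥ 4. Combining the bounds, tw(G) = 4.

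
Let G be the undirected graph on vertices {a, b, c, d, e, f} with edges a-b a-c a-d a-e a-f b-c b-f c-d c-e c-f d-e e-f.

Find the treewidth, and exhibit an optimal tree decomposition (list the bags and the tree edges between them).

Each bag holds 4 vertices, so the decomposition has width 3, which upper-bounds the treewidth. Conversely, {a, c, d, e} is a clique of size 4, and the vertices of any clique must share a bag in every tree decomposition; so some bag has ≥ 4 vertices and tw(G) ≥ 3. The upper and lower bounds meet at 3, so that is the treewidth.

Treewidth 3.
One optimal decomposition is:
Bags: B1 = {a, c, e, f}  B2 = {a, c, d, e}  B3 = {a, b, c, f}
Tree: B1–B2, B1–B3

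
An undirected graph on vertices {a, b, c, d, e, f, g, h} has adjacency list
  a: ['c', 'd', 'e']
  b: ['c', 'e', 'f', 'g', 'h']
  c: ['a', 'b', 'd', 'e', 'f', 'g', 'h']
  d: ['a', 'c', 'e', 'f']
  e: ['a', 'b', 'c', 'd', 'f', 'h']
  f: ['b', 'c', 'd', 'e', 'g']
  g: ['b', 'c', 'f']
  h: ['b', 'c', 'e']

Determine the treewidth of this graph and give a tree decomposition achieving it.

Treewidth 3.
One optimal decomposition is:
Bags: B1 = {c, d, e, f}  B2 = {a, c, d, e}  B3 = {b, c, e, f}  B4 = {b, c, f, g}  B5 = {b, c, e, h}
Tree: B1–B2, B1–B3, B3–B4, B3–B5

Every bag has size at most 4, so the width is 4 − 1 = 3 and tw(G) ≤ 3. Conversely, {b, c, f, g} is a clique of size 4, and the vertices of any clique must share a bag in every tree decomposition; so some bag has ≥ 4 vertices and tw(G) ≥ 3. Therefore the treewidth is 3.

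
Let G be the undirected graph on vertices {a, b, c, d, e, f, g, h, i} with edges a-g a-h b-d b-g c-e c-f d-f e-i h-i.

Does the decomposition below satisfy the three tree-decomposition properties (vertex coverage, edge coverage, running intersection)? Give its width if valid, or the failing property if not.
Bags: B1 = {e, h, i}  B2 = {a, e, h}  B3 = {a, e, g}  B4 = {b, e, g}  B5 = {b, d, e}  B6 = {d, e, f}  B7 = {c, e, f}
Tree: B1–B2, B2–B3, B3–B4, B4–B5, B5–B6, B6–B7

Yes; width 2.

Vertex coverage: the bags together contain {a, b, c, d, e, f, g, h, i}, the full vertex set. Edge coverage: each edge of G has both endpoints in at least one bag. Running intersection: for every vertex, the bags containing it form a connected subtree. All three properties hold, so this is a valid tree decomposition of width max|bag| − 1 = 2, and hence tw(G) ≤ 2.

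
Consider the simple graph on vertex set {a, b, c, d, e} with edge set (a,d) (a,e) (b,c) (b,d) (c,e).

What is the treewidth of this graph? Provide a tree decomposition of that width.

The largest bag has 3 vertices, giving width 2; this decomposition certifies tw(G) ≤ 2. Since a–d–b–c–e–a is a cycle in G, G is not acyclic. Forests are exactly the graphs of treewidth ≤ 1, so tw(G) ≥ 2. Hence tw(G) = 2 exactly.

Treewidth 2.
One such decomposition:
Bags: B1 = {a, b, d}  B2 = {a, b, c}  B3 = {a, c, e}
Tree: B1–B2, B2–B3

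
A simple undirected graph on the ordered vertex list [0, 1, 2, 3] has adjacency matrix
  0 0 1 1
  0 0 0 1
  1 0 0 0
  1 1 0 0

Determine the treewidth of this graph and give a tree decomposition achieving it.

Each bag holds 2 vertices, so the decomposition has width 1, which upper-bounds the treewidth. G has an edge, so its treewidth is at least 1. The upper and lower bounds meet at 1, so that is the treewidth.

Treewidth 1.
One such decomposition:
Bags: B1 = {0, 2}  B2 = {0, 3}  B3 = {1, 3}
Tree: B1–B2, B2–B3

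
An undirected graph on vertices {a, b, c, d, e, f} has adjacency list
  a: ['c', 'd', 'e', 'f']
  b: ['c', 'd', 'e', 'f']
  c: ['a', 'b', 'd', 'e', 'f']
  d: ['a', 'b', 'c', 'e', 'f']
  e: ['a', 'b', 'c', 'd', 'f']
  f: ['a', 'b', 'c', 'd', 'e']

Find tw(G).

A width-4 tree decomposition is:
Bags: B1 = {a, c, d, e, f}  B2 = {b, c, d, e, f}
Tree: B1–B2
The largest bag has 5 vertices, giving width 4; this decomposition certifies tw(G) ≤ 4. For the lower bound, the 5 vertices {a, c, d, e, f} are pairwise adjacent, and any tree decomposition puts a clique entirely inside one bag — forcing width ≥ 4. Combining the bounds, tw(G) = 4.

4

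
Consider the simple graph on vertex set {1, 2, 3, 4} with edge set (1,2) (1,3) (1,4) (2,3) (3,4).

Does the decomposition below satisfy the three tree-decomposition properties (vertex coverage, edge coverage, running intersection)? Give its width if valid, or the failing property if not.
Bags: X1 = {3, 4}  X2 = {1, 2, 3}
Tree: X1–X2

A tree decomposition must satisfy three properties: every vertex lies in some bag; for every edge, both endpoints lie together in some bag; and for every vertex, the bags containing it form a connected subtree. Here edge (1,4) lies in no bag, so the decomposition is invalid.

No — edge (1,4) lies in no bag.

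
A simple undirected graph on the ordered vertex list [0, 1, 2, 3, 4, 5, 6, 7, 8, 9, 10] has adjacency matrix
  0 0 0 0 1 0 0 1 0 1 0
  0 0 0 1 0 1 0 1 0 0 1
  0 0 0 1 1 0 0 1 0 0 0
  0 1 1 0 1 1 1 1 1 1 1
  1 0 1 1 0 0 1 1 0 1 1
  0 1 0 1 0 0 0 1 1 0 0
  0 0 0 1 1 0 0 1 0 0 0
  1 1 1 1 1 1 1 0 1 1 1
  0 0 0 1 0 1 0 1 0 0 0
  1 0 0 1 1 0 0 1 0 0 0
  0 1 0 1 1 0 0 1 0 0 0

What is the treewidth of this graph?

3

A width-3 tree decomposition is:
Bags: B1 = {3, 4, 7, 9}  B2 = {2, 3, 4, 7}  B3 = {3, 4, 7, 10}  B4 = {1, 3, 7, 10}  B5 = {1, 3, 5, 7}  B6 = {3, 4, 6, 7}  B7 = {3, 5, 7, 8}  B8 = {0, 4, 7, 9}
Tree: B1–B2, B1–B3, B3–B4, B4–B5, B1–B6, B5–B7, B1–B8
The largest bag has 4 vertices, giving width 3; this decomposition certifies tw(G) ≤ 3. On the other hand G contains the 4-clique {0, 4, 7, 9}. A clique must lie in a single bag of any decomposition, so no decomposition can have width below 3. Therefore the treewidth is 3.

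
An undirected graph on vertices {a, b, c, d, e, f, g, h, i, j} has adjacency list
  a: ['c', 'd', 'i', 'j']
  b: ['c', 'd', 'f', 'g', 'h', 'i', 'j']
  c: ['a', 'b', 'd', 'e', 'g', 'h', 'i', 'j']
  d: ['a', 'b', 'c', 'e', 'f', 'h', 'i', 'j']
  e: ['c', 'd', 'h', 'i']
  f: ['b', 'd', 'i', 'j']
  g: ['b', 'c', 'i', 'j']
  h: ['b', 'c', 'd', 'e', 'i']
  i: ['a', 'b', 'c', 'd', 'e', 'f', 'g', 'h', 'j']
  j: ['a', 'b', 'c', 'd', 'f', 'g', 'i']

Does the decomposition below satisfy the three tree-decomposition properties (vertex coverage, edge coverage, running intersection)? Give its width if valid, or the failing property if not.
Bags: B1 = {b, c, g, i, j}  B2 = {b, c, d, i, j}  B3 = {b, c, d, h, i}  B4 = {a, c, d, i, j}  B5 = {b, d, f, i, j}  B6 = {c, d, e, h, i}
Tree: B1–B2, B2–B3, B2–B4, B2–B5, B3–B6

Yes; width 4.

Every vertex of G appears in some bag (union = {a, b, c, d, e, f, g, h, i, j}); every edge is covered by a bag; and for each vertex v the set of bags containing v is connected in the bag tree. The decomposition is therefore valid. The largest bag has 5 vertices, so the width is 4.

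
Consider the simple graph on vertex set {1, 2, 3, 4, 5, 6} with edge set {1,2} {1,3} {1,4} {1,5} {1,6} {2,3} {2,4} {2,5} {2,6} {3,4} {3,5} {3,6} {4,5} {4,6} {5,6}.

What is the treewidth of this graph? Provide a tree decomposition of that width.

Treewidth 5.
One optimal decomposition is:
Bags: B1 = {1, 2, 3, 4, 5, 6}
Tree: (single bag)

With just one bag of size 6, the width is 6 − 1 = 5, so tw(G) ≤ 5. On the other hand G contains the 6-clique {1, 2, 3, 4, 5, 6}. A clique must lie in a single bag of any decomposition, so no decomposition can have width below 5. The upper and lower bounds meet at 5, so that is the treewidth.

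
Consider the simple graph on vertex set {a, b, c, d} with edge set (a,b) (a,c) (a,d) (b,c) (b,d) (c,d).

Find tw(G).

A width-3 tree decomposition is:
Bags: B1 = {a, b, c, d}
Tree: (single bag)
A single bag containing all 4 vertices is trivially a valid decomposition of width 3. On the other hand G contains the 4-clique {a, b, c, d}. A clique must lie in a single bag of any decomposition, so no decomposition can have width below 3. Hence tw(G) = 3 exactly.

3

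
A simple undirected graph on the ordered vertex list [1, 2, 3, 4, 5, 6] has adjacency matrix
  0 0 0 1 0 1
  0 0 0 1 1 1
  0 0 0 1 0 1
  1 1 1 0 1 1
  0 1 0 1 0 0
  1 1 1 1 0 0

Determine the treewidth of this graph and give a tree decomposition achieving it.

Treewidth 2.
One optimal decomposition is:
Bags: B1 = {1, 4, 6}  B2 = {3, 4, 6}  B3 = {2, 4, 6}  B4 = {2, 4, 5}
Tree: B1–B2, B2–B3, B3–B4

Every bag has size at most 3, so the width is 3 − 1 = 2 and tw(G) ≤ 2. Conversely, {2, 4, 5} is a clique of size 3, and the vertices of any clique must share a bag in every tree decomposition; so some bag has ≥ 3 vertices and tw(G) ≥ 2. Hence tw(G) = 2 exactly.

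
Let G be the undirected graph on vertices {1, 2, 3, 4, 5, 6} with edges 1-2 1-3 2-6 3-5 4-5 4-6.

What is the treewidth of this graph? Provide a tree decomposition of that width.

Treewidth 2.
Bags: B1 = {1, 2, 3}  B2 = {2, 3, 5}  B3 = {2, 4, 5}  B4 = {2, 4, 6}
Tree: B1–B2, B2–B3, B3–B4

Each bag holds 3 vertices, so the decomposition has width 2, which upper-bounds the treewidth. Since 2–1–3–5–4–6–2 is a cycle in G, G is not acyclic. Forests are exactly the graphs of treewidth ≤ 1, so tw(G) ≥ 2. Therefore the treewidth is 2.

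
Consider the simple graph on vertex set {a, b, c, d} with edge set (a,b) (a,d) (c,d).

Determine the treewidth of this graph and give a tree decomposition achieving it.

Treewidth 1.
One optimal decomposition is:
Bags: B1 = {c, d}  B2 = {a, d}  B3 = {a, b}
Tree: B1–B2, B2–B3

Every bag has size at most 2, so the width is 2 − 1 = 1 and tw(G) ≤ 1. Any graph with an edge has treewidth ≥ 1, and G has the edge c–d. Therefore the treewidth is 1.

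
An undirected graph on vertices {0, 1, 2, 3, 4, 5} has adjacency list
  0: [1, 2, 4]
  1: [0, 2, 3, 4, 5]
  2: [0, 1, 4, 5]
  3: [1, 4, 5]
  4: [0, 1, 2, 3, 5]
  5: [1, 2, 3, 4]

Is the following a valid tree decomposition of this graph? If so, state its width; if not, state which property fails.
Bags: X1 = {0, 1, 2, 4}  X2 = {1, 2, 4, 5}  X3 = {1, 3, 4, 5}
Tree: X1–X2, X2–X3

Yes; width 3.

Vertex coverage: the bags together contain {0, 1, 2, 3, 4, 5}, the full vertex set. Edge coverage: each edge of G has both endpoints in at least one bag. Running intersection: for every vertex, the bags containing it form a connected subtree. All three properties hold, so this is a valid tree decomposition of width max|bag| − 1 = 3, and hence tw(G) ≤ 3.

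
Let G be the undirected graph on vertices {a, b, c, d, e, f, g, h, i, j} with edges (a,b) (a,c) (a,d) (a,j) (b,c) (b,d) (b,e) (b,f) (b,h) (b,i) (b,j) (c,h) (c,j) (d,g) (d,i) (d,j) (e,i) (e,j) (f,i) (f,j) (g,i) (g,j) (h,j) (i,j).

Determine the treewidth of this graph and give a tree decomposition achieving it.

Treewidth 3.
One optimal decomposition is:
Bags: B1 = {b, d, i, j}  B2 = {a, b, d, j}  B3 = {d, g, i, j}  B4 = {a, b, c, j}  B5 = {b, e, i, j}  B6 = {b, c, h, j}  B7 = {b, f, i, j}
Tree: B1–B2, B1–B3, B2–B4, B1–B5, B4–B6, B5–B7

Each bag holds 4 vertices, so the decomposition has width 3, which upper-bounds the treewidth. On the other hand G contains the 4-clique {d, g, i, j}. A clique must lie in a single bag of any decomposition, so no decomposition can have width below 3. Therefore the treewidth is 3.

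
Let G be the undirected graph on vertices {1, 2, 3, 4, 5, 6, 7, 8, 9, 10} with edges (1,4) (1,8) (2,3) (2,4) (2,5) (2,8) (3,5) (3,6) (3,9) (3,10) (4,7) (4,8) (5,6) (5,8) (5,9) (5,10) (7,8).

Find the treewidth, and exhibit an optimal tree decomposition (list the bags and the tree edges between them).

Each bag holds 3 vertices, so the decomposition has width 2, which upper-bounds the treewidth. For the lower bound, the 3 vertices {1, 4, 8} are pairwise adjacent, and any tree decomposition puts a clique entirely inside one bag — forcing width ≥ 2. Therefore the treewidth is 2.

Treewidth 2.
One optimal decomposition is:
Bags: B1 = {2, 3, 5}  B2 = {2, 5, 8}  B3 = {3, 5, 10}  B4 = {3, 5, 6}  B5 = {2, 4, 8}  B6 = {4, 7, 8}  B7 = {1, 4, 8}  B8 = {3, 5, 9}
Tree: B1–B2, B1–B3, B3–B4, B2–B5, B5–B6, B5–B7, B1–B8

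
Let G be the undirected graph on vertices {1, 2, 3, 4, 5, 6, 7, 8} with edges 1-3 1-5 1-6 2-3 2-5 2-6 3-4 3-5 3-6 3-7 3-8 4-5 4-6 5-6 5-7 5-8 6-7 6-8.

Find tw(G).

3

A width-3 tree decomposition is:
Bags: B1 = {3, 4, 5, 6}  B2 = {3, 5, 6, 7}  B3 = {1, 3, 5, 6}  B4 = {2, 3, 5, 6}  B5 = {3, 5, 6, 8}
Tree: B1–B2, B1–B3, B3–B4, B2–B5
The largest bag has 4 vertices, giving width 3; this decomposition certifies tw(G) ≤ 3. On the other hand G contains the 4-clique {1, 3, 5, 6}. A clique must lie in a single bag of any decomposition, so no decomposition can have width below 3. Combining the bounds, tw(G) = 3.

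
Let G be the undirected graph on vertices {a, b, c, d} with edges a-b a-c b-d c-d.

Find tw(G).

A width-2 tree decomposition is:
Bags: B1 = {a, b, c}  B2 = {b, c, d}
Tree: B1–B2
Each bag holds 3 vertices, so the decomposition has width 2, which upper-bounds the treewidth. Since c–a–b–d–c is a cycle in G, G is not acyclic. Forests are exactly the graphs of treewidth ≤ 1, so tw(G) ≥ 2. Therefore the treewidth is 2.

2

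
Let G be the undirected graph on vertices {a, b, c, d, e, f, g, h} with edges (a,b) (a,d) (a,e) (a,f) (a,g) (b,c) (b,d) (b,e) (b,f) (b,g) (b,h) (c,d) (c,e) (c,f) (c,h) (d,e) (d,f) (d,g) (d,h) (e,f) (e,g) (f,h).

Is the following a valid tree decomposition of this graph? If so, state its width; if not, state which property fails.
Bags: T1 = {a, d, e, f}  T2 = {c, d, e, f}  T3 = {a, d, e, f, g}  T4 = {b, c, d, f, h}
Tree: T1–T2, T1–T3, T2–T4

No — edge (a,b) lies in no bag.

A tree decomposition must satisfy three properties: every vertex lies in some bag; for every edge, both endpoints lie together in some bag; and for every vertex, the bags containing it form a connected subtree. Here edge (a,b) lies in no bag, so the decomposition is invalid.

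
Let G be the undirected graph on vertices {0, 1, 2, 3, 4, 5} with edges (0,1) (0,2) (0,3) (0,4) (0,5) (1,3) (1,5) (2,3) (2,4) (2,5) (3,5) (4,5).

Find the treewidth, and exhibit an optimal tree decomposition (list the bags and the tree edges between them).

Every bag has size at most 4, so the width is 4 − 1 = 3 and tw(G) ≤ 3. Conversely, {0, 1, 3, 5} is a clique of size 4, and the vertices of any clique must share a bag in every tree decomposition; so some bag has ≥ 4 vertices and tw(G) ≥ 3. Combining the bounds, tw(G) = 3.

Treewidth 3.
One such decomposition:
Bags: B1 = {0, 2, 3, 5}  B2 = {0, 2, 4, 5}  B3 = {0, 1, 3, 5}
Tree: B1–B2, B1–B3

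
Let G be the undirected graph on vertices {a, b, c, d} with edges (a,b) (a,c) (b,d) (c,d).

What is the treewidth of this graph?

A width-2 tree decomposition is:
Bags: B1 = {a, b, c}  B2 = {b, c, d}
Tree: B1–B2
Each bag holds 3 vertices, so the decomposition has width 2, which upper-bounds the treewidth. Since b–a–c–d–b is a cycle in G, G is not acyclic. Forests are exactly the graphs of treewidth ≤ 1, so tw(G) ≥ 2. Combining the bounds, tw(G) = 2.

2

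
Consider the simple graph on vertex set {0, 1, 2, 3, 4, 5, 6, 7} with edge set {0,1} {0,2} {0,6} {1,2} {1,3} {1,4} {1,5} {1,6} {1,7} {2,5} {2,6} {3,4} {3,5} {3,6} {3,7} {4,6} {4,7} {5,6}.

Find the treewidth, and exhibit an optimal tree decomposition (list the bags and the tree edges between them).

Treewidth 3.
One such decomposition:
Bags: B1 = {1, 3, 5, 6}  B2 = {1, 2, 5, 6}  B3 = {0, 1, 2, 6}  B4 = {1, 3, 4, 6}  B5 = {1, 3, 4, 7}
Tree: B1–B2, B2–B3, B1–B4, B4–B5

The largest bag has 4 vertices, giving width 3; this decomposition certifies tw(G) ≤ 3. Conversely, {0, 1, 2, 6} is a clique of size 4, and the vertices of any clique must share a bag in every tree decomposition; so some bag has ≥ 4 vertices and tw(G) ≥ 3. Combining the bounds, tw(G) = 3.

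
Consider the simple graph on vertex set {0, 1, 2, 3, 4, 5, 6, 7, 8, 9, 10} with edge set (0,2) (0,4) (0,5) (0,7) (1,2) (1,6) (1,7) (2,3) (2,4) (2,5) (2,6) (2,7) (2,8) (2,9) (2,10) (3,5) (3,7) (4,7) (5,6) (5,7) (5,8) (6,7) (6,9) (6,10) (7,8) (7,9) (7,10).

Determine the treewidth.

A width-3 tree decomposition is:
Bags: B1 = {2, 3, 5, 7}  B2 = {2, 5, 6, 7}  B3 = {2, 6, 7, 10}  B4 = {2, 6, 7, 9}  B5 = {1, 2, 6, 7}  B6 = {0, 2, 5, 7}  B7 = {2, 5, 7, 8}  B8 = {0, 2, 4, 7}
Tree: B1–B2, B2–B3, B3–B4, B2–B5, B1–B6, B2–B7, B6–B8
Each bag holds 4 vertices, so the decomposition has width 3, which upper-bounds the treewidth. For the lower bound, the 4 vertices {1, 2, 6, 7} are pairwise adjacent, and any tree decomposition puts a clique entirely inside one bag — forcing width ≥ 3. Hence tw(G) = 3 exactly.

3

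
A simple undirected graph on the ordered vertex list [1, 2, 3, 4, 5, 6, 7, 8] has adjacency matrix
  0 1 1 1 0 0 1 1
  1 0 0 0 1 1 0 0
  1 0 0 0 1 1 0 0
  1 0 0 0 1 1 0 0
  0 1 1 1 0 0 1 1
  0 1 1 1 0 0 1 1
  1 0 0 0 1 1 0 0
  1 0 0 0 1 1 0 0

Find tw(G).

3

A width-3 tree decomposition is:
Bags: B1 = {1, 4, 5, 6}  B2 = {1, 5, 6, 8}  B3 = {1, 3, 5, 6}  B4 = {1, 2, 5, 6}  B5 = {1, 5, 6, 7}
Tree: B1–B2, B2–B3, B3–B4, B4–B5
Every bag has size at most 4, so the width is 4 − 1 = 3 and tw(G) ≤ 3. For the lower bound: the 4 vertex sets {4,6}, {5,8}, {1}, {3} are disjoint, each induces a connected subgraph, and every pair is joined by at least one edge of G. Contracting each set to a single vertex therefore yields K_{4} as a minor, and since treewidth is minor-monotone, tw(G) ≥ tw(K_{4}) = 3. Therefore the treewidth is 3.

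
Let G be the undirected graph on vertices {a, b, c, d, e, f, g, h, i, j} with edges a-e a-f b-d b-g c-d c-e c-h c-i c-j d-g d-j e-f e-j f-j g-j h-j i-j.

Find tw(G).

A width-2 tree decomposition is:
Bags: B1 = {c, e, j}  B2 = {c, d, j}  B3 = {d, g, j}  B4 = {e, f, j}  B5 = {c, h, j}  B6 = {c, i, j}  B7 = {b, d, g}  B8 = {a, e, f}
Tree: B1–B2, B2–B3, B1–B4, B2–B5, B5–B6, B3–B7, B4–B8
Every bag has size at most 3, so the width is 3 − 1 = 2 and tw(G) ≤ 2. For the lower bound, the 3 vertices {d, g, j} are pairwise adjacent, and any tree decomposition puts a clique entirely inside one bag — forcing width ≥ 2. Hence tw(G) = 2 exactly.

2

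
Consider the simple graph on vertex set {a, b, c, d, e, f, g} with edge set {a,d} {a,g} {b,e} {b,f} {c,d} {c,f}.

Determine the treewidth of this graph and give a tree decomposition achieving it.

Treewidth 1.
Bags: B1 = {a, g}  B2 = {a, d}  B3 = {c, d}  B4 = {c, f}  B5 = {b, f}  B6 = {b, e}
Tree: B1–B2, B2–B3, B3–B4, B4–B5, B5–B6

The largest bag has 2 vertices, giving width 1; this decomposition certifies tw(G) ≤ 1. Any graph with an edge has treewidth ≥ 1, and G has the edge g–a. The upper and lower bounds meet at 1, so that is the treewidth.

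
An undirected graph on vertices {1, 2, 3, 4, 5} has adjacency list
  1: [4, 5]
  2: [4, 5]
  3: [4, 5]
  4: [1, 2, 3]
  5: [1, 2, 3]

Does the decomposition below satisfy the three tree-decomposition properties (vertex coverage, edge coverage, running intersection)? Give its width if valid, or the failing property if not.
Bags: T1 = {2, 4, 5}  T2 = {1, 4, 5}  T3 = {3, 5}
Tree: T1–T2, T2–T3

No — edge (4,3) lies in no bag.

A tree decomposition must satisfy three properties: every vertex lies in some bag; for every edge, both endpoints lie together in some bag; and for every vertex, the bags containing it form a connected subtree. Here edge (4,3) lies in no bag, so the decomposition is invalid.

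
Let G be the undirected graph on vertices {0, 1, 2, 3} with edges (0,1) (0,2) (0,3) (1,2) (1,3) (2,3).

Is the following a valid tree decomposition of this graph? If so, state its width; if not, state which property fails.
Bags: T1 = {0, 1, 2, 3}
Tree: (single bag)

Yes; width 3.

Vertex coverage: the bags together contain {0, 1, 2, 3}, the full vertex set. Edge coverage: each edge of G has both endpoints in at least one bag. Running intersection: for every vertex, the bags containing it form a connected subtree. All three properties hold, so this is a valid tree decomposition of width max|bag| − 1 = 3, and hence tw(G) ≤ 3.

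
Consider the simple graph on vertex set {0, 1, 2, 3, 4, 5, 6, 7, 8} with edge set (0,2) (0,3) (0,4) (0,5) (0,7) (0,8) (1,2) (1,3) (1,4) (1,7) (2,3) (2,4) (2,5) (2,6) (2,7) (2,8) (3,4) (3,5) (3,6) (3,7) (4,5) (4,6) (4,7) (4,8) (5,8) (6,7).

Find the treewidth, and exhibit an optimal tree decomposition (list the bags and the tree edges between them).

Treewidth 4.
One optimal decomposition is:
Bags: B1 = {0, 2, 3, 4, 7}  B2 = {0, 2, 3, 4, 5}  B3 = {0, 2, 4, 5, 8}  B4 = {1, 2, 3, 4, 7}  B5 = {2, 3, 4, 6, 7}
Tree: B1–B2, B2–B3, B1–B4, B1–B5

The largest bag has 5 vertices, giving width 4; this decomposition certifies tw(G) ≤ 4. Conversely, {0, 2, 4, 5, 8} is a clique of size 5, and the vertices of any clique must share a bag in every tree decomposition; so some bag has ≥ 5 vertices and tw(G) ≥ 4. Therefore the treewidth is 4.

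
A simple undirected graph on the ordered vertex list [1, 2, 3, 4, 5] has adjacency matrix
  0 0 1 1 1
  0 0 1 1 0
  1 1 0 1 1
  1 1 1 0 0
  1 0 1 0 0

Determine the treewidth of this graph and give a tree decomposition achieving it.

Every bag has size at most 3, so the width is 3 − 1 = 2 and tw(G) ≤ 2. On the other hand G contains the 3-clique {1, 3, 4}. A clique must lie in a single bag of any decomposition, so no decomposition can have width below 2. Combining the bounds, tw(G) = 2.

Treewidth 2.
One optimal decomposition is:
Bags: B1 = {2, 3, 4}  B2 = {1, 3, 4}  B3 = {1, 3, 5}
Tree: B1–B2, B2–B3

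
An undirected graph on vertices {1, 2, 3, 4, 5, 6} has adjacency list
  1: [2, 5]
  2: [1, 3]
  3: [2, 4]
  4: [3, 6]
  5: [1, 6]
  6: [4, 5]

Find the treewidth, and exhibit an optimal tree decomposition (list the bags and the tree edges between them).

The largest bag has 3 vertices, giving width 2; this decomposition certifies tw(G) ≤ 2. Since 4–3–2–1–5–6–4 is a cycle in G, G is not acyclic. Forests are exactly the graphs of treewidth ≤ 1, so tw(G) ≥ 2. Therefore the treewidth is 2.

Treewidth 2.
One such decomposition:
Bags: B1 = {2, 3, 4}  B2 = {1, 2, 4}  B3 = {1, 4, 5}  B4 = {4, 5, 6}
Tree: B1–B2, B2–B3, B3–B4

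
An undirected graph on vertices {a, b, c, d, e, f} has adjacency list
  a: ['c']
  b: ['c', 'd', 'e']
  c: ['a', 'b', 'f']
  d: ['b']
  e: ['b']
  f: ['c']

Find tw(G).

1

A width-1 tree decomposition is:
Bags: B1 = {b, e}  B2 = {b, c}  B3 = {b, d}  B4 = {a, c}  B5 = {c, f}
Tree: B1–B2, B1–B3, B2–B4, B2–B5
The largest bag has 2 vertices, giving width 1; this decomposition certifies tw(G) ≤ 1. Any graph with an edge has treewidth ≥ 1, and G has the edge b–e. Hence tw(G) = 1 exactly.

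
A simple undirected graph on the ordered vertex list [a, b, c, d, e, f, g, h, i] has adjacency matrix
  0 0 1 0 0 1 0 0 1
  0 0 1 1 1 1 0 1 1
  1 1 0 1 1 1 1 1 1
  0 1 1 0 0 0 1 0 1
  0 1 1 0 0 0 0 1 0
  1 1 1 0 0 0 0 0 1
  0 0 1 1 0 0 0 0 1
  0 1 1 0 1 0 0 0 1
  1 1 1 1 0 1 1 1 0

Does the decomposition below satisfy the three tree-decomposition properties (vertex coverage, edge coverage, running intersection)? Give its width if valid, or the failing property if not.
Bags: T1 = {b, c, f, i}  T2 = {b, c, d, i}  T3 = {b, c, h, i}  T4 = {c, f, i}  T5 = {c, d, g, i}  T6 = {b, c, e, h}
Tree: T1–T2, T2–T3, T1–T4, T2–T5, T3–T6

No — vertex a appears in no bag.

A tree decomposition must satisfy three properties: every vertex lies in some bag; for every edge, both endpoints lie together in some bag; and for every vertex, the bags containing it form a connected subtree. Here vertex a appears in no bag, so the decomposition is invalid.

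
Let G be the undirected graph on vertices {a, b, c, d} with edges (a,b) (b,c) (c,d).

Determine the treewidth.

1

A width-1 tree decomposition is:
Bags: B1 = {b, c}  B2 = {a, b}  B3 = {c, d}
Tree: B1–B2, B1–B3
Each bag holds 2 vertices, so the decomposition has width 1, which upper-bounds the treewidth. Any graph with an edge has treewidth ≥ 1, and G has the edge c–b. Hence tw(G) = 1 exactly.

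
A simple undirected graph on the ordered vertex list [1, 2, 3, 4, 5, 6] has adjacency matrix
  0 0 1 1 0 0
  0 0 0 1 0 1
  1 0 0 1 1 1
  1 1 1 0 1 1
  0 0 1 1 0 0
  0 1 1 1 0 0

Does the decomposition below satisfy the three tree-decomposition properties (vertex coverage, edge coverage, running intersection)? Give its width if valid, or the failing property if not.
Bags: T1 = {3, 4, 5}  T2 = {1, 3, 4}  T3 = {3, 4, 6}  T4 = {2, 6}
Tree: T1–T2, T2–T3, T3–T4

No — edge (4,2) lies in no bag.

A tree decomposition must satisfy three properties: every vertex lies in some bag; for every edge, both endpoints lie together in some bag; and for every vertex, the bags containing it form a connected subtree. Here edge (4,2) lies in no bag, so the decomposition is invalid.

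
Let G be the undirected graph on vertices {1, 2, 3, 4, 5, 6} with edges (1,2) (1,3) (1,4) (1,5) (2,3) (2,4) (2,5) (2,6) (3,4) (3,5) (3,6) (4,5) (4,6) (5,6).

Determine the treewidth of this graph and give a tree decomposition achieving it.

Treewidth 4.
Bags: B1 = {1, 2, 3, 4, 5}  B2 = {2, 3, 4, 5, 6}
Tree: B1–B2

The largest bag has 5 vertices, giving width 4; this decomposition certifies tw(G) ≤ 4. On the other hand G contains the 5-clique {1, 2, 3, 4, 5}. A clique must lie in a single bag of any decomposition, so no decomposition can have width below 4. Combining the bounds, tw(G) = 4.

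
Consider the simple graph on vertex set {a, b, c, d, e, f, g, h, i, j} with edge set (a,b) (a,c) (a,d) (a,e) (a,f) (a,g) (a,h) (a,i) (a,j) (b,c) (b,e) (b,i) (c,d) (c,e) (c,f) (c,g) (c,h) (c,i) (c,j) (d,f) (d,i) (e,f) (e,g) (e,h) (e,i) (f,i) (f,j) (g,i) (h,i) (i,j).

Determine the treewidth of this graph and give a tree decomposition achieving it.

Treewidth 4.
One such decomposition:
Bags: B1 = {a, c, e, f, i}  B2 = {a, c, f, i, j}  B3 = {a, c, d, f, i}  B4 = {a, c, e, g, i}  B5 = {a, c, e, h, i}  B6 = {a, b, c, e, i}
Tree: B1–B2, B1–B3, B1–B4, B1–B5, B5–B6

Every bag has size at most 5, so the width is 5 − 1 = 4 and tw(G) ≤ 4. On the other hand G contains the 5-clique {a, c, d, f, i}. A clique must lie in a single bag of any decomposition, so no decomposition can have width below 4. Hence tw(G) = 4 exactly.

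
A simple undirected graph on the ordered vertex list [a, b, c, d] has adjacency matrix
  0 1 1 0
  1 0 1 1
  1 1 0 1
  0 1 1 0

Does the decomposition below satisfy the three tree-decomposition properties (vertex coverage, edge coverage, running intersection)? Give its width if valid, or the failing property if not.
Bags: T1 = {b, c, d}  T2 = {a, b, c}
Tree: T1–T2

Every vertex of G appears in some bag (union = {a, b, c, d}); every edge is covered by a bag; and for each vertex v the set of bags containing v is connected in the bag tree. The decomposition is therefore valid. The largest bag has 3 vertices, so the width is 2.

Yes; width 2.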